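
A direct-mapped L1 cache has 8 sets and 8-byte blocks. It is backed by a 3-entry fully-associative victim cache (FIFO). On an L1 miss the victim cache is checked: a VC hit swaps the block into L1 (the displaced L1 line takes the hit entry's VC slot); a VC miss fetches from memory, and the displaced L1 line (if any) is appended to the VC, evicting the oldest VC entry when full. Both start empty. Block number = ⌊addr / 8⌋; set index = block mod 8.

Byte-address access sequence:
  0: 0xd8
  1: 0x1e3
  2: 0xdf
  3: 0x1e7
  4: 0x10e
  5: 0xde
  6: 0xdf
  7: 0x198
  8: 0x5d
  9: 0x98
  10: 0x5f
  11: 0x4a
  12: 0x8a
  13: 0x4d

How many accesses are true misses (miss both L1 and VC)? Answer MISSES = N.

  [0] addr=0xd8 blk=27 s=3: MISS | VC []
  [1] addr=0x1e3 blk=60 s=4: MISS | VC []
  [2] addr=0xdf blk=27 s=3: L1-HIT | VC []
  [3] addr=0x1e7 blk=60 s=4: L1-HIT | VC []
  [4] addr=0x10e blk=33 s=1: MISS | VC []
  [5] addr=0xde blk=27 s=3: L1-HIT | VC []
  [6] addr=0xdf blk=27 s=3: L1-HIT | VC []
  [7] addr=0x198 blk=51 s=3: MISS | VC [27]
  [8] addr=0x5d blk=11 s=3: MISS | VC [27, 51]
  [9] addr=0x98 blk=19 s=3: MISS | VC [27, 51, 11]
  [10] addr=0x5f blk=11 s=3: VC-HIT | VC [27, 51, 19]
  [11] addr=0x4a blk=9 s=1: MISS | VC [51, 19, 33]
  [12] addr=0x8a blk=17 s=1: MISS | VC [19, 33, 9]
  [13] addr=0x4d blk=9 s=1: VC-HIT | VC [19, 33, 17]

MISSES = 8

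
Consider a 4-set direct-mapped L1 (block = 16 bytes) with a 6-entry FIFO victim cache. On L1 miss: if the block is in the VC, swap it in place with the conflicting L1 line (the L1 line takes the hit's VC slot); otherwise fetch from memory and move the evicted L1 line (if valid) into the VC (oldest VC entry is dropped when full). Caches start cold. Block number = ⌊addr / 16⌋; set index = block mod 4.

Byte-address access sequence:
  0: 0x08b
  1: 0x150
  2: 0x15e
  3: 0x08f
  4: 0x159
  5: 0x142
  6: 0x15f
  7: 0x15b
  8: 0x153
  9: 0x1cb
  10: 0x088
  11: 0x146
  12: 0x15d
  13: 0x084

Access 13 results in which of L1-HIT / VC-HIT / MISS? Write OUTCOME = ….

OUTCOME = VC-HIT

0: 0x8b (blk 8, set 0) → MISS  vc=[]
1: 0x150 (blk 21, set 1) → MISS  vc=[]
2: 0x15e (blk 21, set 1) → L1-HIT  vc=[]
3: 0x8f (blk 8, set 0) → L1-HIT  vc=[]
4: 0x159 (blk 21, set 1) → L1-HIT  vc=[]
5: 0x142 (blk 20, set 0) → MISS  vc=[8]
6: 0x15f (blk 21, set 1) → L1-HIT  vc=[8]
7: 0x15b (blk 21, set 1) → L1-HIT  vc=[8]
8: 0x153 (blk 21, set 1) → L1-HIT  vc=[8]
9: 0x1cb (blk 28, set 0) → MISS  vc=[8, 20]
10: 0x88 (blk 8, set 0) → VC-HIT  vc=[28, 20]
11: 0x146 (blk 20, set 0) → VC-HIT  vc=[28, 8]
12: 0x15d (blk 21, set 1) → L1-HIT  vc=[28, 8]
13: 0x84 (blk 8, set 0) → VC-HIT  vc=[28, 20]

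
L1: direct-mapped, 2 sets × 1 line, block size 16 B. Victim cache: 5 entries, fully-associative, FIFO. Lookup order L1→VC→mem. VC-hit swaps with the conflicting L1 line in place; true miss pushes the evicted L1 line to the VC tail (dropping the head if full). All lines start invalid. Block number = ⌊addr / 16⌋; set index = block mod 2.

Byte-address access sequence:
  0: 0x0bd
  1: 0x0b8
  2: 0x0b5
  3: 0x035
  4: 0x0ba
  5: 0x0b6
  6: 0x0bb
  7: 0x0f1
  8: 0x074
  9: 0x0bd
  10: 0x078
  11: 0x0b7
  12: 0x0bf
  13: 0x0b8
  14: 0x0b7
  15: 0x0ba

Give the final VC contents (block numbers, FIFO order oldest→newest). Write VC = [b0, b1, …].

VC = [3, 7, 15]

  [0] addr=0xbd blk=11 s=1: MISS | VC []
  [1] addr=0xb8 blk=11 s=1: L1-HIT | VC []
  [2] addr=0xb5 blk=11 s=1: L1-HIT | VC []
  [3] addr=0x35 blk=3 s=1: MISS | VC [11]
  [4] addr=0xba blk=11 s=1: VC-HIT | VC [3]
  [5] addr=0xb6 blk=11 s=1: L1-HIT | VC [3]
  [6] addr=0xbb blk=11 s=1: L1-HIT | VC [3]
  [7] addr=0xf1 blk=15 s=1: MISS | VC [3, 11]
  [8] addr=0x74 blk=7 s=1: MISS | VC [3, 11, 15]
  [9] addr=0xbd blk=11 s=1: VC-HIT | VC [3, 7, 15]
  [10] addr=0x78 blk=7 s=1: VC-HIT | VC [3, 11, 15]
  [11] addr=0xb7 blk=11 s=1: VC-HIT | VC [3, 7, 15]
  [12] addr=0xbf blk=11 s=1: L1-HIT | VC [3, 7, 15]
  [13] addr=0xb8 blk=11 s=1: L1-HIT | VC [3, 7, 15]
  [14] addr=0xb7 blk=11 s=1: L1-HIT | VC [3, 7, 15]
  [15] addr=0xba blk=11 s=1: L1-HIT | VC [3, 7, 15]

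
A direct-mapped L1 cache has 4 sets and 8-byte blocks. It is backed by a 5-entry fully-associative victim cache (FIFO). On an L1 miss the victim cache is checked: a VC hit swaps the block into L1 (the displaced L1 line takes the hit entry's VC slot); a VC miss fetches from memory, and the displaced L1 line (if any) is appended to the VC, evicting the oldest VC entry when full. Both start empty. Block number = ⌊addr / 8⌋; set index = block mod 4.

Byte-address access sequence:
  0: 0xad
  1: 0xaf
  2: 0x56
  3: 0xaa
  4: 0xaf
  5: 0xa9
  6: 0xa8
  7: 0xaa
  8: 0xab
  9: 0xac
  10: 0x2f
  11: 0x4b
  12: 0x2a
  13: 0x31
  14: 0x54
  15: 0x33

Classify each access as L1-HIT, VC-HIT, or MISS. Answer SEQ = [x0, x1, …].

  [0] addr=0xad blk=21 s=1: MISS | VC []
  [1] addr=0xaf blk=21 s=1: L1-HIT | VC []
  [2] addr=0x56 blk=10 s=2: MISS | VC []
  [3] addr=0xaa blk=21 s=1: L1-HIT | VC []
  [4] addr=0xaf blk=21 s=1: L1-HIT | VC []
  [5] addr=0xa9 blk=21 s=1: L1-HIT | VC []
  [6] addr=0xa8 blk=21 s=1: L1-HIT | VC []
  [7] addr=0xaa blk=21 s=1: L1-HIT | VC []
  [8] addr=0xab blk=21 s=1: L1-HIT | VC []
  [9] addr=0xac blk=21 s=1: L1-HIT | VC []
  [10] addr=0x2f blk=5 s=1: MISS | VC [21]
  [11] addr=0x4b blk=9 s=1: MISS | VC [21, 5]
  [12] addr=0x2a blk=5 s=1: VC-HIT | VC [21, 9]
  [13] addr=0x31 blk=6 s=2: MISS | VC [21, 9, 10]
  [14] addr=0x54 blk=10 s=2: VC-HIT | VC [21, 9, 6]
  [15] addr=0x33 blk=6 s=2: VC-HIT | VC [21, 9, 10]

SEQ = [MISS, L1-HIT, MISS, L1-HIT, L1-HIT, L1-HIT, L1-HIT, L1-HIT, L1-HIT, L1-HIT, MISS, MISS, VC-HIT, MISS, VC-HIT, VC-HIT]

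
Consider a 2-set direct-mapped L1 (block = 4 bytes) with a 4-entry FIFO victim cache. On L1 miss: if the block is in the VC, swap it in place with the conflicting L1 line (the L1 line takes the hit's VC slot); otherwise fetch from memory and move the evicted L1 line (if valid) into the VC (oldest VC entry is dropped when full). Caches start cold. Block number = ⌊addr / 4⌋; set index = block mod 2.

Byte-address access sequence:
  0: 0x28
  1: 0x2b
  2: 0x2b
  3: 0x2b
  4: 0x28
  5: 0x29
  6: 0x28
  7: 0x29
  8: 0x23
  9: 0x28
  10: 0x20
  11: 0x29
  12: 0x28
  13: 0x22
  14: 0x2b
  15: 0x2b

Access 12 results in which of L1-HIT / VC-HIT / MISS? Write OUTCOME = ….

OUTCOME = L1-HIT

  [0] addr=0x28 blk=10 s=0: MISS | VC []
  [1] addr=0x2b blk=10 s=0: L1-HIT | VC []
  [2] addr=0x2b blk=10 s=0: L1-HIT | VC []
  [3] addr=0x2b blk=10 s=0: L1-HIT | VC []
  [4] addr=0x28 blk=10 s=0: L1-HIT | VC []
  [5] addr=0x29 blk=10 s=0: L1-HIT | VC []
  [6] addr=0x28 blk=10 s=0: L1-HIT | VC []
  [7] addr=0x29 blk=10 s=0: L1-HIT | VC []
  [8] addr=0x23 blk=8 s=0: MISS | VC [10]
  [9] addr=0x28 blk=10 s=0: VC-HIT | VC [8]
  [10] addr=0x20 blk=8 s=0: VC-HIT | VC [10]
  [11] addr=0x29 blk=10 s=0: VC-HIT | VC [8]
  [12] addr=0x28 blk=10 s=0: L1-HIT | VC [8]
  [13] addr=0x22 blk=8 s=0: VC-HIT | VC [10]
  [14] addr=0x2b blk=10 s=0: VC-HIT | VC [8]
  [15] addr=0x2b blk=10 s=0: L1-HIT | VC [8]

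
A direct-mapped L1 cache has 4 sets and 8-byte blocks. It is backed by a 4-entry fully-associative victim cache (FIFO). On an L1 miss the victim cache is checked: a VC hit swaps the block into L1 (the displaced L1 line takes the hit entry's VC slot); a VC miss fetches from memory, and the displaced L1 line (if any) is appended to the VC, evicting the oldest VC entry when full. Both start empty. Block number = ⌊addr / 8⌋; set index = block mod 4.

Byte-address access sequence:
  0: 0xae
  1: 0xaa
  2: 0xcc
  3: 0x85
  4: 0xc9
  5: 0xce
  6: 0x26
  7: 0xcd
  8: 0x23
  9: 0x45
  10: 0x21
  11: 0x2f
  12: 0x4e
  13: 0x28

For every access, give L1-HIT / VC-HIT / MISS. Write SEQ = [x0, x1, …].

0: 0xae (blk 21, set 1) → MISS  vc=[]
1: 0xaa (blk 21, set 1) → L1-HIT  vc=[]
2: 0xcc (blk 25, set 1) → MISS  vc=[21]
3: 0x85 (blk 16, set 0) → MISS  vc=[21]
4: 0xc9 (blk 25, set 1) → L1-HIT  vc=[21]
5: 0xce (blk 25, set 1) → L1-HIT  vc=[21]
6: 0x26 (blk 4, set 0) → MISS  vc=[21, 16]
7: 0xcd (blk 25, set 1) → L1-HIT  vc=[21, 16]
8: 0x23 (blk 4, set 0) → L1-HIT  vc=[21, 16]
9: 0x45 (blk 8, set 0) → MISS  vc=[21, 16, 4]
10: 0x21 (blk 4, set 0) → VC-HIT  vc=[21, 16, 8]
11: 0x2f (blk 5, set 1) → MISS  vc=[21, 16, 8, 25]
12: 0x4e (blk 9, set 1) → MISS  vc=[16, 8, 25, 5]
13: 0x28 (blk 5, set 1) → VC-HIT  vc=[16, 8, 25, 9]

SEQ = [MISS, L1-HIT, MISS, MISS, L1-HIT, L1-HIT, MISS, L1-HIT, L1-HIT, MISS, VC-HIT, MISS, MISS, VC-HIT]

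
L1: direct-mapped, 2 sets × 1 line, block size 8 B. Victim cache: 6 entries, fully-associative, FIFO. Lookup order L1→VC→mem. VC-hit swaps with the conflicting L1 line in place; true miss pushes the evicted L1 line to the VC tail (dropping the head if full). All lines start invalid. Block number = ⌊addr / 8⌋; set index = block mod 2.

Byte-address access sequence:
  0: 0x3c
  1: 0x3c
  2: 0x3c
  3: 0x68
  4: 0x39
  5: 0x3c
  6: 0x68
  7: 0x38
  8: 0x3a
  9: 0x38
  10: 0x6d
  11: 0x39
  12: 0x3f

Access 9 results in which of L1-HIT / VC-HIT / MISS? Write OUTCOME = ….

OUTCOME = L1-HIT

  [0] addr=0x3c blk=7 s=1: MISS | VC []
  [1] addr=0x3c blk=7 s=1: L1-HIT | VC []
  [2] addr=0x3c blk=7 s=1: L1-HIT | VC []
  [3] addr=0x68 blk=13 s=1: MISS | VC [7]
  [4] addr=0x39 blk=7 s=1: VC-HIT | VC [13]
  [5] addr=0x3c blk=7 s=1: L1-HIT | VC [13]
  [6] addr=0x68 blk=13 s=1: VC-HIT | VC [7]
  [7] addr=0x38 blk=7 s=1: VC-HIT | VC [13]
  [8] addr=0x3a blk=7 s=1: L1-HIT | VC [13]
  [9] addr=0x38 blk=7 s=1: L1-HIT | VC [13]
  [10] addr=0x6d blk=13 s=1: VC-HIT | VC [7]
  [11] addr=0x39 blk=7 s=1: VC-HIT | VC [13]
  [12] addr=0x3f blk=7 s=1: L1-HIT | VC [13]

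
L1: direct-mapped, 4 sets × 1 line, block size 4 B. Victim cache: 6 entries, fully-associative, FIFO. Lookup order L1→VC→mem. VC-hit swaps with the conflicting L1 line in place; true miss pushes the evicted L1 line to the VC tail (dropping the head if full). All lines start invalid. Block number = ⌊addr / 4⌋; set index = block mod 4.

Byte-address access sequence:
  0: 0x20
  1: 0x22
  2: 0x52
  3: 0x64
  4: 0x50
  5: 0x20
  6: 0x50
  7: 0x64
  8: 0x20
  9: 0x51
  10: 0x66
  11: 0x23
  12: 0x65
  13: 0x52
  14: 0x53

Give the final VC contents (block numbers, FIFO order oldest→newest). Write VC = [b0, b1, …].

0: 0x20 (blk 8, set 0) → MISS  vc=[]
1: 0x22 (blk 8, set 0) → L1-HIT  vc=[]
2: 0x52 (blk 20, set 0) → MISS  vc=[8]
3: 0x64 (blk 25, set 1) → MISS  vc=[8]
4: 0x50 (blk 20, set 0) → L1-HIT  vc=[8]
5: 0x20 (blk 8, set 0) → VC-HIT  vc=[20]
6: 0x50 (blk 20, set 0) → VC-HIT  vc=[8]
7: 0x64 (blk 25, set 1) → L1-HIT  vc=[8]
8: 0x20 (blk 8, set 0) → VC-HIT  vc=[20]
9: 0x51 (blk 20, set 0) → VC-HIT  vc=[8]
10: 0x66 (blk 25, set 1) → L1-HIT  vc=[8]
11: 0x23 (blk 8, set 0) → VC-HIT  vc=[20]
12: 0x65 (blk 25, set 1) → L1-HIT  vc=[20]
13: 0x52 (blk 20, set 0) → VC-HIT  vc=[8]
14: 0x53 (blk 20, set 0) → L1-HIT  vc=[8]

VC = [8]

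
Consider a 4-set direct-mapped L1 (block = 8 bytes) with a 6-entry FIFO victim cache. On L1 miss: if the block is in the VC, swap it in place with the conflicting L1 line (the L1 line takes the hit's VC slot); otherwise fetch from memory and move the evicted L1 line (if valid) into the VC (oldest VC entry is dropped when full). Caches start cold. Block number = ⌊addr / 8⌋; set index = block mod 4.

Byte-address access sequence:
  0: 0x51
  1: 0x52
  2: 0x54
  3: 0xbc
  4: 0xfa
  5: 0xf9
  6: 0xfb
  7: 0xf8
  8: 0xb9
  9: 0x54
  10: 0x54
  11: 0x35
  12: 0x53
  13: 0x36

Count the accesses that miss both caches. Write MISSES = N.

0: 0x51 (blk 10, set 2) → MISS  vc=[]
1: 0x52 (blk 10, set 2) → L1-HIT  vc=[]
2: 0x54 (blk 10, set 2) → L1-HIT  vc=[]
3: 0xbc (blk 23, set 3) → MISS  vc=[]
4: 0xfa (blk 31, set 3) → MISS  vc=[23]
5: 0xf9 (blk 31, set 3) → L1-HIT  vc=[23]
6: 0xfb (blk 31, set 3) → L1-HIT  vc=[23]
7: 0xf8 (blk 31, set 3) → L1-HIT  vc=[23]
8: 0xb9 (blk 23, set 3) → VC-HIT  vc=[31]
9: 0x54 (blk 10, set 2) → L1-HIT  vc=[31]
10: 0x54 (blk 10, set 2) → L1-HIT  vc=[31]
11: 0x35 (blk 6, set 2) → MISS  vc=[31, 10]
12: 0x53 (blk 10, set 2) → VC-HIT  vc=[31, 6]
13: 0x36 (blk 6, set 2) → VC-HIT  vc=[31, 10]

MISSES = 4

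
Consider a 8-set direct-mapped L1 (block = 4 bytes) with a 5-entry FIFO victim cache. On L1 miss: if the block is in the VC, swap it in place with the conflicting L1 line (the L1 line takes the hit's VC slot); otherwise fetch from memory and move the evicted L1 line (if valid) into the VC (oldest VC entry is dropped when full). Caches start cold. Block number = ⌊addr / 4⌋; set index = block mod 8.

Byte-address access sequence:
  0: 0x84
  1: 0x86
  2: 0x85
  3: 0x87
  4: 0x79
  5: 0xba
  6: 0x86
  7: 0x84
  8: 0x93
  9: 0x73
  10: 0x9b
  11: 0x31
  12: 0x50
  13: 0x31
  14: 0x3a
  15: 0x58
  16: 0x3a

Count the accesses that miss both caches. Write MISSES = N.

0: 0x84 (blk 33, set 1) → MISS  vc=[]
1: 0x86 (blk 33, set 1) → L1-HIT  vc=[]
2: 0x85 (blk 33, set 1) → L1-HIT  vc=[]
3: 0x87 (blk 33, set 1) → L1-HIT  vc=[]
4: 0x79 (blk 30, set 6) → MISS  vc=[]
5: 0xba (blk 46, set 6) → MISS  vc=[30]
6: 0x86 (blk 33, set 1) → L1-HIT  vc=[30]
7: 0x84 (blk 33, set 1) → L1-HIT  vc=[30]
8: 0x93 (blk 36, set 4) → MISS  vc=[30]
9: 0x73 (blk 28, set 4) → MISS  vc=[30, 36]
10: 0x9b (blk 38, set 6) → MISS  vc=[30, 36, 46]
11: 0x31 (blk 12, set 4) → MISS  vc=[30, 36, 46, 28]
12: 0x50 (blk 20, set 4) → MISS  vc=[30, 36, 46, 28, 12]
13: 0x31 (blk 12, set 4) → VC-HIT  vc=[30, 36, 46, 28, 20]
14: 0x3a (blk 14, set 6) → MISS  vc=[36, 46, 28, 20, 38]
15: 0x58 (blk 22, set 6) → MISS  vc=[46, 28, 20, 38, 14]
16: 0x3a (blk 14, set 6) → VC-HIT  vc=[46, 28, 20, 38, 22]

MISSES = 10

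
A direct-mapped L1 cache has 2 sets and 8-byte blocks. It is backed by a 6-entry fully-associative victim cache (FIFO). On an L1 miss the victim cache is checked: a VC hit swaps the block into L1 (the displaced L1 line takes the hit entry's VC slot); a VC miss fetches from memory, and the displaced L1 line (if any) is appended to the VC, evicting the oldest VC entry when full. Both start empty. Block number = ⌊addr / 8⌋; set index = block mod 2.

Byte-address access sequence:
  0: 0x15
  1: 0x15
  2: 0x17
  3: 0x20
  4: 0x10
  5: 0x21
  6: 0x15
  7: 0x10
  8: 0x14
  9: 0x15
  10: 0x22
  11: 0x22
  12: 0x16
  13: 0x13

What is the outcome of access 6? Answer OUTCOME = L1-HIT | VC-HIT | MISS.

OUTCOME = VC-HIT

0: 0x15 (blk 2, set 0) → MISS  vc=[]
1: 0x15 (blk 2, set 0) → L1-HIT  vc=[]
2: 0x17 (blk 2, set 0) → L1-HIT  vc=[]
3: 0x20 (blk 4, set 0) → MISS  vc=[2]
4: 0x10 (blk 2, set 0) → VC-HIT  vc=[4]
5: 0x21 (blk 4, set 0) → VC-HIT  vc=[2]
6: 0x15 (blk 2, set 0) → VC-HIT  vc=[4]
7: 0x10 (blk 2, set 0) → L1-HIT  vc=[4]
8: 0x14 (blk 2, set 0) → L1-HIT  vc=[4]
9: 0x15 (blk 2, set 0) → L1-HIT  vc=[4]
10: 0x22 (blk 4, set 0) → VC-HIT  vc=[2]
11: 0x22 (blk 4, set 0) → L1-HIT  vc=[2]
12: 0x16 (blk 2, set 0) → VC-HIT  vc=[4]
13: 0x13 (blk 2, set 0) → L1-HIT  vc=[4]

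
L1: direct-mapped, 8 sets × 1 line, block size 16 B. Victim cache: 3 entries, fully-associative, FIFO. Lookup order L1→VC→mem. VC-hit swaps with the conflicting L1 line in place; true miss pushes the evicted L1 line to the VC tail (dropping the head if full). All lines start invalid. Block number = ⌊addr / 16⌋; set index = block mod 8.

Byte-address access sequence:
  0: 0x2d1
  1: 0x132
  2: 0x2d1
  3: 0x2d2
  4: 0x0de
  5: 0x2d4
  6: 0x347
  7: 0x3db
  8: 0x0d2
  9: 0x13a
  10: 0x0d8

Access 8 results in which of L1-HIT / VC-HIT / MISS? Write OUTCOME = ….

OUTCOME = VC-HIT

0: 0x2d1 (blk 45, set 5) → MISS  vc=[]
1: 0x132 (blk 19, set 3) → MISS  vc=[]
2: 0x2d1 (blk 45, set 5) → L1-HIT  vc=[]
3: 0x2d2 (blk 45, set 5) → L1-HIT  vc=[]
4: 0xde (blk 13, set 5) → MISS  vc=[45]
5: 0x2d4 (blk 45, set 5) → VC-HIT  vc=[13]
6: 0x347 (blk 52, set 4) → MISS  vc=[13]
7: 0x3db (blk 61, set 5) → MISS  vc=[13, 45]
8: 0xd2 (blk 13, set 5) → VC-HIT  vc=[61, 45]
9: 0x13a (blk 19, set 3) → L1-HIT  vc=[61, 45]
10: 0xd8 (blk 13, set 5) → L1-HIT  vc=[61, 45]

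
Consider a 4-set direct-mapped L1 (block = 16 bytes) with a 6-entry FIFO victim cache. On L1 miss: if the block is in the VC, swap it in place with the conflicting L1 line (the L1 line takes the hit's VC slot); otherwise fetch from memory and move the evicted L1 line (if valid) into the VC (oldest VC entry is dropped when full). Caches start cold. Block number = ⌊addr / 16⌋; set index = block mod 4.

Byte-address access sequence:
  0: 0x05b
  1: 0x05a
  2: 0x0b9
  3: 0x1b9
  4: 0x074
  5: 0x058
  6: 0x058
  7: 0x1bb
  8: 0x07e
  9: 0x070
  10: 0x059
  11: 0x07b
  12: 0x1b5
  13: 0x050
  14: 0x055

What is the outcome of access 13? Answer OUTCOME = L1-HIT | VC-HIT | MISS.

OUTCOME = L1-HIT

0: 0x5b (blk 5, set 1) → MISS  vc=[]
1: 0x5a (blk 5, set 1) → L1-HIT  vc=[]
2: 0xb9 (blk 11, set 3) → MISS  vc=[]
3: 0x1b9 (blk 27, set 3) → MISS  vc=[11]
4: 0x74 (blk 7, set 3) → MISS  vc=[11, 27]
5: 0x58 (blk 5, set 1) → L1-HIT  vc=[11, 27]
6: 0x58 (blk 5, set 1) → L1-HIT  vc=[11, 27]
7: 0x1bb (blk 27, set 3) → VC-HIT  vc=[11, 7]
8: 0x7e (blk 7, set 3) → VC-HIT  vc=[11, 27]
9: 0x70 (blk 7, set 3) → L1-HIT  vc=[11, 27]
10: 0x59 (blk 5, set 1) → L1-HIT  vc=[11, 27]
11: 0x7b (blk 7, set 3) → L1-HIT  vc=[11, 27]
12: 0x1b5 (blk 27, set 3) → VC-HIT  vc=[11, 7]
13: 0x50 (blk 5, set 1) → L1-HIT  vc=[11, 7]
14: 0x55 (blk 5, set 1) → L1-HIT  vc=[11, 7]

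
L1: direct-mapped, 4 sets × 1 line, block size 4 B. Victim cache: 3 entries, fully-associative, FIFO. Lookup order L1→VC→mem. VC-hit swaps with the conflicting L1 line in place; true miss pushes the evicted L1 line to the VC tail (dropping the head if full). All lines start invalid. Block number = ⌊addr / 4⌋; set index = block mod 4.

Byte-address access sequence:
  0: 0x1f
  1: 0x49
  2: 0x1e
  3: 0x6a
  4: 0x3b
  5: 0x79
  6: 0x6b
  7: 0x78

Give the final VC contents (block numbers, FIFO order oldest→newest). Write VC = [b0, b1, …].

0: 0x1f (blk 7, set 3) → MISS  vc=[]
1: 0x49 (blk 18, set 2) → MISS  vc=[]
2: 0x1e (blk 7, set 3) → L1-HIT  vc=[]
3: 0x6a (blk 26, set 2) → MISS  vc=[18]
4: 0x3b (blk 14, set 2) → MISS  vc=[18, 26]
5: 0x79 (blk 30, set 2) → MISS  vc=[18, 26, 14]
6: 0x6b (blk 26, set 2) → VC-HIT  vc=[18, 30, 14]
7: 0x78 (blk 30, set 2) → VC-HIT  vc=[18, 26, 14]

VC = [18, 26, 14]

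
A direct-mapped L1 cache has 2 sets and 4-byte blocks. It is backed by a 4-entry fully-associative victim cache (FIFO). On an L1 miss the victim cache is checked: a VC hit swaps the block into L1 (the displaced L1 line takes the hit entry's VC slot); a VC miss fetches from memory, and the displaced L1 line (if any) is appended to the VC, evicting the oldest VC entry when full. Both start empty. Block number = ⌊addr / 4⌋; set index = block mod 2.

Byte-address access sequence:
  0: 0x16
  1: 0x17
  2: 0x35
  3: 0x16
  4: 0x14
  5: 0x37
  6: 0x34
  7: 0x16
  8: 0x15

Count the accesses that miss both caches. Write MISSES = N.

  [0] addr=0x16 blk=5 s=1: MISS | VC []
  [1] addr=0x17 blk=5 s=1: L1-HIT | VC []
  [2] addr=0x35 blk=13 s=1: MISS | VC [5]
  [3] addr=0x16 blk=5 s=1: VC-HIT | VC [13]
  [4] addr=0x14 blk=5 s=1: L1-HIT | VC [13]
  [5] addr=0x37 blk=13 s=1: VC-HIT | VC [5]
  [6] addr=0x34 blk=13 s=1: L1-HIT | VC [5]
  [7] addr=0x16 blk=5 s=1: VC-HIT | VC [13]
  [8] addr=0x15 blk=5 s=1: L1-HIT | VC [13]

MISSES = 2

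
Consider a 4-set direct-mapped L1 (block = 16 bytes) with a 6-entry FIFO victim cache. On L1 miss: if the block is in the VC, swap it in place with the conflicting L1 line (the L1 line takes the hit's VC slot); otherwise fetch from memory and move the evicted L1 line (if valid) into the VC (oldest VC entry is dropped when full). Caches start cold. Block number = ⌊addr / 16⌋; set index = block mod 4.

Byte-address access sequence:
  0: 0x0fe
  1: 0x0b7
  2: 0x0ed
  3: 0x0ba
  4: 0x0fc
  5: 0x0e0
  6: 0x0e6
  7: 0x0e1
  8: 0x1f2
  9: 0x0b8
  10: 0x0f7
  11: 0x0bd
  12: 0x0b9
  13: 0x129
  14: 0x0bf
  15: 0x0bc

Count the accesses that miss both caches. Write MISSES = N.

0: 0xfe (blk 15, set 3) → MISS  vc=[]
1: 0xb7 (blk 11, set 3) → MISS  vc=[15]
2: 0xed (blk 14, set 2) → MISS  vc=[15]
3: 0xba (blk 11, set 3) → L1-HIT  vc=[15]
4: 0xfc (blk 15, set 3) → VC-HIT  vc=[11]
5: 0xe0 (blk 14, set 2) → L1-HIT  vc=[11]
6: 0xe6 (blk 14, set 2) → L1-HIT  vc=[11]
7: 0xe1 (blk 14, set 2) → L1-HIT  vc=[11]
8: 0x1f2 (blk 31, set 3) → MISS  vc=[11, 15]
9: 0xb8 (blk 11, set 3) → VC-HIT  vc=[31, 15]
10: 0xf7 (blk 15, set 3) → VC-HIT  vc=[31, 11]
11: 0xbd (blk 11, set 3) → VC-HIT  vc=[31, 15]
12: 0xb9 (blk 11, set 3) → L1-HIT  vc=[31, 15]
13: 0x129 (blk 18, set 2) → MISS  vc=[31, 15, 14]
14: 0xbf (blk 11, set 3) → L1-HIT  vc=[31, 15, 14]
15: 0xbc (blk 11, set 3) → L1-HIT  vc=[31, 15, 14]

MISSES = 5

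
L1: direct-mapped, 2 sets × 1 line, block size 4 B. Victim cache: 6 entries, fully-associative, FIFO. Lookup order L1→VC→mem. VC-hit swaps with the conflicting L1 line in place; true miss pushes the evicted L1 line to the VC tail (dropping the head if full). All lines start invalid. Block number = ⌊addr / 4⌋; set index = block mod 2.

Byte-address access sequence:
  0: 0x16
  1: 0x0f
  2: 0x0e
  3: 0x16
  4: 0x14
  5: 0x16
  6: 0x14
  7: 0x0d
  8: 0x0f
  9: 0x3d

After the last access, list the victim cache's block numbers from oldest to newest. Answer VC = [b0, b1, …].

#0 0x16→b5/s1 MISS; vc=[]
#1 0xf→b3/s1 MISS; vc=[5]
#2 0xe→b3/s1 L1-HIT; vc=[5]
#3 0x16→b5/s1 VC-HIT; vc=[3]
#4 0x14→b5/s1 L1-HIT; vc=[3]
#5 0x16→b5/s1 L1-HIT; vc=[3]
#6 0x14→b5/s1 L1-HIT; vc=[3]
#7 0xd→b3/s1 VC-HIT; vc=[5]
#8 0xf→b3/s1 L1-HIT; vc=[5]
#9 0x3d→b15/s1 MISS; vc=[5,3]

VC = [5, 3]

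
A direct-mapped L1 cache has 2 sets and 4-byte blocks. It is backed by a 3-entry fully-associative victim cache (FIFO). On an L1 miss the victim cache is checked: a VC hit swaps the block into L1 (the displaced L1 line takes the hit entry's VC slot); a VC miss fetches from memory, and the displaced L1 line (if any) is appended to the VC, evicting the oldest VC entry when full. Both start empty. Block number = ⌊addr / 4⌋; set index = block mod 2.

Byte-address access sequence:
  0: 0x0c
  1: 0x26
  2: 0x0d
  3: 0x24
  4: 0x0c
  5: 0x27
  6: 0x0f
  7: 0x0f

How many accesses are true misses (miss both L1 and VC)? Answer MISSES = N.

MISSES = 2

#0 0xc→b3/s1 MISS; vc=[]
#1 0x26→b9/s1 MISS; vc=[3]
#2 0xd→b3/s1 VC-HIT; vc=[9]
#3 0x24→b9/s1 VC-HIT; vc=[3]
#4 0xc→b3/s1 VC-HIT; vc=[9]
#5 0x27→b9/s1 VC-HIT; vc=[3]
#6 0xf→b3/s1 VC-HIT; vc=[9]
#7 0xf→b3/s1 L1-HIT; vc=[9]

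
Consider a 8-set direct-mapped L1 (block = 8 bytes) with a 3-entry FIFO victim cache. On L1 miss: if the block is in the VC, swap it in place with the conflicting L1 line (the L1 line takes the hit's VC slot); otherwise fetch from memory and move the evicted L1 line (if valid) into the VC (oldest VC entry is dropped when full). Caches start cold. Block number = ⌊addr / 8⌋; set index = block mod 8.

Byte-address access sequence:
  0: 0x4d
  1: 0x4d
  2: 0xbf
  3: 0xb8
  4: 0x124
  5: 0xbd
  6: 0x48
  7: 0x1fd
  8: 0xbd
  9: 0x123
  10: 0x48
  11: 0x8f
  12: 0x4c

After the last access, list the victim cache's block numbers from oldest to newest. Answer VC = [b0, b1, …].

VC = [63, 17]

0: 0x4d (blk 9, set 1) → MISS  vc=[]
1: 0x4d (blk 9, set 1) → L1-HIT  vc=[]
2: 0xbf (blk 23, set 7) → MISS  vc=[]
3: 0xb8 (blk 23, set 7) → L1-HIT  vc=[]
4: 0x124 (blk 36, set 4) → MISS  vc=[]
5: 0xbd (blk 23, set 7) → L1-HIT  vc=[]
6: 0x48 (blk 9, set 1) → L1-HIT  vc=[]
7: 0x1fd (blk 63, set 7) → MISS  vc=[23]
8: 0xbd (blk 23, set 7) → VC-HIT  vc=[63]
9: 0x123 (blk 36, set 4) → L1-HIT  vc=[63]
10: 0x48 (blk 9, set 1) → L1-HIT  vc=[63]
11: 0x8f (blk 17, set 1) → MISS  vc=[63, 9]
12: 0x4c (blk 9, set 1) → VC-HIT  vc=[63, 17]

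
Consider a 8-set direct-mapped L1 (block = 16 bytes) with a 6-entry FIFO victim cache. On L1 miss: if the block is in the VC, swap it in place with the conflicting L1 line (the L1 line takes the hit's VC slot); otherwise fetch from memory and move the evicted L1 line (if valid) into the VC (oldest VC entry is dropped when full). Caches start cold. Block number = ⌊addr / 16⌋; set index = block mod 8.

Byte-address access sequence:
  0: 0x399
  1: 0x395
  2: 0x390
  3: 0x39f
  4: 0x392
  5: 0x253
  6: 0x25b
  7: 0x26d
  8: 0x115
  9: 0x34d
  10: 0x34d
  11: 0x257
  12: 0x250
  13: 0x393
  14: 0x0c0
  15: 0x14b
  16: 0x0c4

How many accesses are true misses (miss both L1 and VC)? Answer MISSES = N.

0: 0x399 (blk 57, set 1) → MISS  vc=[]
1: 0x395 (blk 57, set 1) → L1-HIT  vc=[]
2: 0x390 (blk 57, set 1) → L1-HIT  vc=[]
3: 0x39f (blk 57, set 1) → L1-HIT  vc=[]
4: 0x392 (blk 57, set 1) → L1-HIT  vc=[]
5: 0x253 (blk 37, set 5) → MISS  vc=[]
6: 0x25b (blk 37, set 5) → L1-HIT  vc=[]
7: 0x26d (blk 38, set 6) → MISS  vc=[]
8: 0x115 (blk 17, set 1) → MISS  vc=[57]
9: 0x34d (blk 52, set 4) → MISS  vc=[57]
10: 0x34d (blk 52, set 4) → L1-HIT  vc=[57]
11: 0x257 (blk 37, set 5) → L1-HIT  vc=[57]
12: 0x250 (blk 37, set 5) → L1-HIT  vc=[57]
13: 0x393 (blk 57, set 1) → VC-HIT  vc=[17]
14: 0xc0 (blk 12, set 4) → MISS  vc=[17, 52]
15: 0x14b (blk 20, set 4) → MISS  vc=[17, 52, 12]
16: 0xc4 (blk 12, set 4) → VC-HIT  vc=[17, 52, 20]

MISSES = 7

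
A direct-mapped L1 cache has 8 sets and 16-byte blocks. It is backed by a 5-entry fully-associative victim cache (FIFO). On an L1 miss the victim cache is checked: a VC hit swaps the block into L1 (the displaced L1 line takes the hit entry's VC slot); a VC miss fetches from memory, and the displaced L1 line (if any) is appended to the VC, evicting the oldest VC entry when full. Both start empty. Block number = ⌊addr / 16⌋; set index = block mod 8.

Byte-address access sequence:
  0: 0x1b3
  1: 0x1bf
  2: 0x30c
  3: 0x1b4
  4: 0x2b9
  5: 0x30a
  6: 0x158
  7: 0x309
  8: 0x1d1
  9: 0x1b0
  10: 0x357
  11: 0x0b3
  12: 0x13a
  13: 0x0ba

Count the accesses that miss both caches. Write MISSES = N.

MISSES = 8

#0 0x1b3→b27/s3 MISS; vc=[]
#1 0x1bf→b27/s3 L1-HIT; vc=[]
#2 0x30c→b48/s0 MISS; vc=[]
#3 0x1b4→b27/s3 L1-HIT; vc=[]
#4 0x2b9→b43/s3 MISS; vc=[27]
#5 0x30a→b48/s0 L1-HIT; vc=[27]
#6 0x158→b21/s5 MISS; vc=[27]
#7 0x309→b48/s0 L1-HIT; vc=[27]
#8 0x1d1→b29/s5 MISS; vc=[27,21]
#9 0x1b0→b27/s3 VC-HIT; vc=[43,21]
#10 0x357→b53/s5 MISS; vc=[43,21,29]
#11 0xb3→b11/s3 MISS; vc=[43,21,29,27]
#12 0x13a→b19/s3 MISS; vc=[43,21,29,27,11]
#13 0xba→b11/s3 VC-HIT; vc=[43,21,29,27,19]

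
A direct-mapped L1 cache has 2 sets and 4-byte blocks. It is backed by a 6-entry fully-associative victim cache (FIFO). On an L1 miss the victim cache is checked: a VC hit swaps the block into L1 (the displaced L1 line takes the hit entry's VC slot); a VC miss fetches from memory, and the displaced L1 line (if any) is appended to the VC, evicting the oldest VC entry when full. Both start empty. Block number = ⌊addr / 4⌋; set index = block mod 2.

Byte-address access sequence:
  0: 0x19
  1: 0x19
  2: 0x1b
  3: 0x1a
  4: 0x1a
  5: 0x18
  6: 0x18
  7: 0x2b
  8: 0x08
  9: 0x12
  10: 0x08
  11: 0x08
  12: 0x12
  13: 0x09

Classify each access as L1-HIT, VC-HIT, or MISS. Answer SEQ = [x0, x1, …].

0: 0x19 (blk 6, set 0) → MISS  vc=[]
1: 0x19 (blk 6, set 0) → L1-HIT  vc=[]
2: 0x1b (blk 6, set 0) → L1-HIT  vc=[]
3: 0x1a (blk 6, set 0) → L1-HIT  vc=[]
4: 0x1a (blk 6, set 0) → L1-HIT  vc=[]
5: 0x18 (blk 6, set 0) → L1-HIT  vc=[]
6: 0x18 (blk 6, set 0) → L1-HIT  vc=[]
7: 0x2b (blk 10, set 0) → MISS  vc=[6]
8: 0x8 (blk 2, set 0) → MISS  vc=[6, 10]
9: 0x12 (blk 4, set 0) → MISS  vc=[6, 10, 2]
10: 0x8 (blk 2, set 0) → VC-HIT  vc=[6, 10, 4]
11: 0x8 (blk 2, set 0) → L1-HIT  vc=[6, 10, 4]
12: 0x12 (blk 4, set 0) → VC-HIT  vc=[6, 10, 2]
13: 0x9 (blk 2, set 0) → VC-HIT  vc=[6, 10, 4]

SEQ = [MISS, L1-HIT, L1-HIT, L1-HIT, L1-HIT, L1-HIT, L1-HIT, MISS, MISS, MISS, VC-HIT, L1-HIT, VC-HIT, VC-HIT]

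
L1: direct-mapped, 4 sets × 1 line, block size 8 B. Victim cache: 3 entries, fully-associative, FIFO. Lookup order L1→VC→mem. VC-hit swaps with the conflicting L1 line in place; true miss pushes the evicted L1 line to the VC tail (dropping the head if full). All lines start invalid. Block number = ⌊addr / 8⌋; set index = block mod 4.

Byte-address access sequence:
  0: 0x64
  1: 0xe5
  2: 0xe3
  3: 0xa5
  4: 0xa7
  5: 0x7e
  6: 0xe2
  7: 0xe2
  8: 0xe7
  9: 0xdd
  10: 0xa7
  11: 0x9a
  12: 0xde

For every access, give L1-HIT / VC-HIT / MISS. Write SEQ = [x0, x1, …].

  [0] addr=0x64 blk=12 s=0: MISS | VC []
  [1] addr=0xe5 blk=28 s=0: MISS | VC [12]
  [2] addr=0xe3 blk=28 s=0: L1-HIT | VC [12]
  [3] addr=0xa5 blk=20 s=0: MISS | VC [12, 28]
  [4] addr=0xa7 blk=20 s=0: L1-HIT | VC [12, 28]
  [5] addr=0x7e blk=15 s=3: MISS | VC [12, 28]
  [6] addr=0xe2 blk=28 s=0: VC-HIT | VC [12, 20]
  [7] addr=0xe2 blk=28 s=0: L1-HIT | VC [12, 20]
  [8] addr=0xe7 blk=28 s=0: L1-HIT | VC [12, 20]
  [9] addr=0xdd blk=27 s=3: MISS | VC [12, 20, 15]
  [10] addr=0xa7 blk=20 s=0: VC-HIT | VC [12, 28, 15]
  [11] addr=0x9a blk=19 s=3: MISS | VC [28, 15, 27]
  [12] addr=0xde blk=27 s=3: VC-HIT | VC [28, 15, 19]

SEQ = [MISS, MISS, L1-HIT, MISS, L1-HIT, MISS, VC-HIT, L1-HIT, L1-HIT, MISS, VC-HIT, MISS, VC-HIT]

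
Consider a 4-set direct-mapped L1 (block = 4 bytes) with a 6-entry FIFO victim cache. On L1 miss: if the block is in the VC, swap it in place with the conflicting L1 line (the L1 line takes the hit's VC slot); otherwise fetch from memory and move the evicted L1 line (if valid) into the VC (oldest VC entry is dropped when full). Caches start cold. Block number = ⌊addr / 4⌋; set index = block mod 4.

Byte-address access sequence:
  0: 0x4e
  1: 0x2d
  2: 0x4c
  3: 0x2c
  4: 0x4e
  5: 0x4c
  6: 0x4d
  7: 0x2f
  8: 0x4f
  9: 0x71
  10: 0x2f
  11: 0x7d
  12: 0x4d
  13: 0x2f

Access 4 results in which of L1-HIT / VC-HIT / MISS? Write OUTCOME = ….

0: 0x4e (blk 19, set 3) → MISS  vc=[]
1: 0x2d (blk 11, set 3) → MISS  vc=[19]
2: 0x4c (blk 19, set 3) → VC-HIT  vc=[11]
3: 0x2c (blk 11, set 3) → VC-HIT  vc=[19]
4: 0x4e (blk 19, set 3) → VC-HIT  vc=[11]
5: 0x4c (blk 19, set 3) → L1-HIT  vc=[11]
6: 0x4d (blk 19, set 3) → L1-HIT  vc=[11]
7: 0x2f (blk 11, set 3) → VC-HIT  vc=[19]
8: 0x4f (blk 19, set 3) → VC-HIT  vc=[11]
9: 0x71 (blk 28, set 0) → MISS  vc=[11]
10: 0x2f (blk 11, set 3) → VC-HIT  vc=[19]
11: 0x7d (blk 31, set 3) → MISS  vc=[19, 11]
12: 0x4d (blk 19, set 3) → VC-HIT  vc=[31, 11]
13: 0x2f (blk 11, set 3) → VC-HIT  vc=[31, 19]

OUTCOME = VC-HIT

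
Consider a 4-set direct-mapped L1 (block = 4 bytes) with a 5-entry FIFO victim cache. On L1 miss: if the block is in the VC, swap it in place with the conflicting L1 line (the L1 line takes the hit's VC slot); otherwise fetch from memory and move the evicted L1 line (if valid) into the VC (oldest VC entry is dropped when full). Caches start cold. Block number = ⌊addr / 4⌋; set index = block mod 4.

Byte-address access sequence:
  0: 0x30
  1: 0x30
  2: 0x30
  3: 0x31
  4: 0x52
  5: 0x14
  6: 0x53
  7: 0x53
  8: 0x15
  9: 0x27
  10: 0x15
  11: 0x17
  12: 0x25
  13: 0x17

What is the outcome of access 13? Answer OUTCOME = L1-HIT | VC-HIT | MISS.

  [0] addr=0x30 blk=12 s=0: MISS | VC []
  [1] addr=0x30 blk=12 s=0: L1-HIT | VC []
  [2] addr=0x30 blk=12 s=0: L1-HIT | VC []
  [3] addr=0x31 blk=12 s=0: L1-HIT | VC []
  [4] addr=0x52 blk=20 s=0: MISS | VC [12]
  [5] addr=0x14 blk=5 s=1: MISS | VC [12]
  [6] addr=0x53 blk=20 s=0: L1-HIT | VC [12]
  [7] addr=0x53 blk=20 s=0: L1-HIT | VC [12]
  [8] addr=0x15 blk=5 s=1: L1-HIT | VC [12]
  [9] addr=0x27 blk=9 s=1: MISS | VC [12, 5]
  [10] addr=0x15 blk=5 s=1: VC-HIT | VC [12, 9]
  [11] addr=0x17 blk=5 s=1: L1-HIT | VC [12, 9]
  [12] addr=0x25 blk=9 s=1: VC-HIT | VC [12, 5]
  [13] addr=0x17 blk=5 s=1: VC-HIT | VC [12, 9]

OUTCOME = VC-HIT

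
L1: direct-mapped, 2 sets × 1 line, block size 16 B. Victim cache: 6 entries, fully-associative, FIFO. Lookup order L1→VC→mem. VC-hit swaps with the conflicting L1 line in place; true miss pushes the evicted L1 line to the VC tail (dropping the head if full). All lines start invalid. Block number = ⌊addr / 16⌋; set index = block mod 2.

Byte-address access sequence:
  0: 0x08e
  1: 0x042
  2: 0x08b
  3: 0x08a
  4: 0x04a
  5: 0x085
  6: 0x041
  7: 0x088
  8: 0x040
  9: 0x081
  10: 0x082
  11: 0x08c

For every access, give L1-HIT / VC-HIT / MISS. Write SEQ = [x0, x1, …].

#0 0x8e→b8/s0 MISS; vc=[]
#1 0x42→b4/s0 MISS; vc=[8]
#2 0x8b→b8/s0 VC-HIT; vc=[4]
#3 0x8a→b8/s0 L1-HIT; vc=[4]
#4 0x4a→b4/s0 VC-HIT; vc=[8]
#5 0x85→b8/s0 VC-HIT; vc=[4]
#6 0x41→b4/s0 VC-HIT; vc=[8]
#7 0x88→b8/s0 VC-HIT; vc=[4]
#8 0x40→b4/s0 VC-HIT; vc=[8]
#9 0x81→b8/s0 VC-HIT; vc=[4]
#10 0x82→b8/s0 L1-HIT; vc=[4]
#11 0x8c→b8/s0 L1-HIT; vc=[4]

SEQ = [MISS, MISS, VC-HIT, L1-HIT, VC-HIT, VC-HIT, VC-HIT, VC-HIT, VC-HIT, VC-HIT, L1-HIT, L1-HIT]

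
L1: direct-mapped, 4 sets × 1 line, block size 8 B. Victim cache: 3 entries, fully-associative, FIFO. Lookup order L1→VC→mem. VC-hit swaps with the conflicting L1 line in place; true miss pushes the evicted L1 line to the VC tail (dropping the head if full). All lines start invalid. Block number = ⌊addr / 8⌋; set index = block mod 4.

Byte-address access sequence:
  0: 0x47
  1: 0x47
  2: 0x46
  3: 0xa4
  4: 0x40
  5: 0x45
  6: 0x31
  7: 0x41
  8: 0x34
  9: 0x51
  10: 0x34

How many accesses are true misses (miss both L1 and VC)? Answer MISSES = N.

0: 0x47 (blk 8, set 0) → MISS  vc=[]
1: 0x47 (blk 8, set 0) → L1-HIT  vc=[]
2: 0x46 (blk 8, set 0) → L1-HIT  vc=[]
3: 0xa4 (blk 20, set 0) → MISS  vc=[8]
4: 0x40 (blk 8, set 0) → VC-HIT  vc=[20]
5: 0x45 (blk 8, set 0) → L1-HIT  vc=[20]
6: 0x31 (blk 6, set 2) → MISS  vc=[20]
7: 0x41 (blk 8, set 0) → L1-HIT  vc=[20]
8: 0x34 (blk 6, set 2) → L1-HIT  vc=[20]
9: 0x51 (blk 10, set 2) → MISS  vc=[20, 6]
10: 0x34 (blk 6, set 2) → VC-HIT  vc=[20, 10]

MISSES = 4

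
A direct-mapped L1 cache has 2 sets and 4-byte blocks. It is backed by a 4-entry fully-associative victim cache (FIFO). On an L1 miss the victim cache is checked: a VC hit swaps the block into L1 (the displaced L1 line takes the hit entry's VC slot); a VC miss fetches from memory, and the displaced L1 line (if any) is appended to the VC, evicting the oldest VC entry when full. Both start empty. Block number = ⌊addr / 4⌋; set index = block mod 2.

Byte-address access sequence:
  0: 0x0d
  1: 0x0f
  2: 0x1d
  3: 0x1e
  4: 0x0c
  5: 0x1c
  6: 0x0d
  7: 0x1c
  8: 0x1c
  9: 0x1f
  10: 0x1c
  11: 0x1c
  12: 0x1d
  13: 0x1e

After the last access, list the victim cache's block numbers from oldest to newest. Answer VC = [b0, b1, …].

VC = [3]

0: 0xd (blk 3, set 1) → MISS  vc=[]
1: 0xf (blk 3, set 1) → L1-HIT  vc=[]
2: 0x1d (blk 7, set 1) → MISS  vc=[3]
3: 0x1e (blk 7, set 1) → L1-HIT  vc=[3]
4: 0xc (blk 3, set 1) → VC-HIT  vc=[7]
5: 0x1c (blk 7, set 1) → VC-HIT  vc=[3]
6: 0xd (blk 3, set 1) → VC-HIT  vc=[7]
7: 0x1c (blk 7, set 1) → VC-HIT  vc=[3]
8: 0x1c (blk 7, set 1) → L1-HIT  vc=[3]
9: 0x1f (blk 7, set 1) → L1-HIT  vc=[3]
10: 0x1c (blk 7, set 1) → L1-HIT  vc=[3]
11: 0x1c (blk 7, set 1) → L1-HIT  vc=[3]
12: 0x1d (blk 7, set 1) → L1-HIT  vc=[3]
13: 0x1e (blk 7, set 1) → L1-HIT  vc=[3]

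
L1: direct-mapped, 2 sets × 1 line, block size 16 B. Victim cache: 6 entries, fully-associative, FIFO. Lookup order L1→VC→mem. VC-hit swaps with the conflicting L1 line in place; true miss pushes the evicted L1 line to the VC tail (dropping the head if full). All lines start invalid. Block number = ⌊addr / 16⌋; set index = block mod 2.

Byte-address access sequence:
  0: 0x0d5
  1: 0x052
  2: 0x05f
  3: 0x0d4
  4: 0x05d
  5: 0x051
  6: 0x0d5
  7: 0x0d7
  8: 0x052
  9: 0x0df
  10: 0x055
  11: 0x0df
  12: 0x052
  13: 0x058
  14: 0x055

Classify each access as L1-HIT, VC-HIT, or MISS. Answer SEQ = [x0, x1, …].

0: 0xd5 (blk 13, set 1) → MISS  vc=[]
1: 0x52 (blk 5, set 1) → MISS  vc=[13]
2: 0x5f (blk 5, set 1) → L1-HIT  vc=[13]
3: 0xd4 (blk 13, set 1) → VC-HIT  vc=[5]
4: 0x5d (blk 5, set 1) → VC-HIT  vc=[13]
5: 0x51 (blk 5, set 1) → L1-HIT  vc=[13]
6: 0xd5 (blk 13, set 1) → VC-HIT  vc=[5]
7: 0xd7 (blk 13, set 1) → L1-HIT  vc=[5]
8: 0x52 (blk 5, set 1) → VC-HIT  vc=[13]
9: 0xdf (blk 13, set 1) → VC-HIT  vc=[5]
10: 0x55 (blk 5, set 1) → VC-HIT  vc=[13]
11: 0xdf (blk 13, set 1) → VC-HIT  vc=[5]
12: 0x52 (blk 5, set 1) → VC-HIT  vc=[13]
13: 0x58 (blk 5, set 1) → L1-HIT  vc=[13]
14: 0x55 (blk 5, set 1) → L1-HIT  vc=[13]

SEQ = [MISS, MISS, L1-HIT, VC-HIT, VC-HIT, L1-HIT, VC-HIT, L1-HIT, VC-HIT, VC-HIT, VC-HIT, VC-HIT, VC-HIT, L1-HIT, L1-HIT]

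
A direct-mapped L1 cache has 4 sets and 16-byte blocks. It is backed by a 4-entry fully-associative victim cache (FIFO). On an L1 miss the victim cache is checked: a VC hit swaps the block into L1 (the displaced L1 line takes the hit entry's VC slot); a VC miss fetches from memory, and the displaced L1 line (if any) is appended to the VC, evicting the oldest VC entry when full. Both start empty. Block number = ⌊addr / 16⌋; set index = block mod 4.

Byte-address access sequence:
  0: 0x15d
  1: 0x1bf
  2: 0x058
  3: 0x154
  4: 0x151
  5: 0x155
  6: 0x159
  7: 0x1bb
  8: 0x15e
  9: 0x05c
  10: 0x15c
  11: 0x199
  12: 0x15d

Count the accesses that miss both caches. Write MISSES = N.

MISSES = 4

0: 0x15d (blk 21, set 1) → MISS  vc=[]
1: 0x1bf (blk 27, set 3) → MISS  vc=[]
2: 0x58 (blk 5, set 1) → MISS  vc=[21]
3: 0x154 (blk 21, set 1) → VC-HIT  vc=[5]
4: 0x151 (blk 21, set 1) → L1-HIT  vc=[5]
5: 0x155 (blk 21, set 1) → L1-HIT  vc=[5]
6: 0x159 (blk 21, set 1) → L1-HIT  vc=[5]
7: 0x1bb (blk 27, set 3) → L1-HIT  vc=[5]
8: 0x15e (blk 21, set 1) → L1-HIT  vc=[5]
9: 0x5c (blk 5, set 1) → VC-HIT  vc=[21]
10: 0x15c (blk 21, set 1) → VC-HIT  vc=[5]
11: 0x199 (blk 25, set 1) → MISS  vc=[5, 21]
12: 0x15d (blk 21, set 1) → VC-HIT  vc=[5, 25]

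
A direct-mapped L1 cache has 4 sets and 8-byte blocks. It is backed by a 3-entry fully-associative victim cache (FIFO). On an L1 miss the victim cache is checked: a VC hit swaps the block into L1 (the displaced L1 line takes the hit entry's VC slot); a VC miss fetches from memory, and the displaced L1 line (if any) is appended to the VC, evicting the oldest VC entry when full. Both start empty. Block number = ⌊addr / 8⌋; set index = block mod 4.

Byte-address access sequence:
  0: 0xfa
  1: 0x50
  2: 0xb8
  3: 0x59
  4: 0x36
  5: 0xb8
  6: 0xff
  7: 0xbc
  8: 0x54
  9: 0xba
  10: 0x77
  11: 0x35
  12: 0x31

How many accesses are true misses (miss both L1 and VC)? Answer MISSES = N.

MISSES = 6

  [0] addr=0xfa blk=31 s=3: MISS | VC []
  [1] addr=0x50 blk=10 s=2: MISS | VC []
  [2] addr=0xb8 blk=23 s=3: MISS | VC [31]
  [3] addr=0x59 blk=11 s=3: MISS | VC [31, 23]
  [4] addr=0x36 blk=6 s=2: MISS | VC [31, 23, 10]
  [5] addr=0xb8 blk=23 s=3: VC-HIT | VC [31, 11, 10]
  [6] addr=0xff blk=31 s=3: VC-HIT | VC [23, 11, 10]
  [7] addr=0xbc blk=23 s=3: VC-HIT | VC [31, 11, 10]
  [8] addr=0x54 blk=10 s=2: VC-HIT | VC [31, 11, 6]
  [9] addr=0xba blk=23 s=3: L1-HIT | VC [31, 11, 6]
  [10] addr=0x77 blk=14 s=2: MISS | VC [11, 6, 10]
  [11] addr=0x35 blk=6 s=2: VC-HIT | VC [11, 14, 10]
  [12] addr=0x31 blk=6 s=2: L1-HIT | VC [11, 14, 10]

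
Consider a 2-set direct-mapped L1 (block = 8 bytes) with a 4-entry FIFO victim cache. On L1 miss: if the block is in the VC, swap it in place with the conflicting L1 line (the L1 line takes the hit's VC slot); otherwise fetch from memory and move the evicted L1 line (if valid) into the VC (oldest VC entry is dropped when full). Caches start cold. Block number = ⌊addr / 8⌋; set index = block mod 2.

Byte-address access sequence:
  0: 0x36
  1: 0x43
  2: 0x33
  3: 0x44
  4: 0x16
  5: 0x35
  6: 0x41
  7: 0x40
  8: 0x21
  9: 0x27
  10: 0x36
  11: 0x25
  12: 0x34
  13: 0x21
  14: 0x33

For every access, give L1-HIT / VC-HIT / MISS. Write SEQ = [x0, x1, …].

SEQ = [MISS, MISS, VC-HIT, VC-HIT, MISS, VC-HIT, VC-HIT, L1-HIT, MISS, L1-HIT, VC-HIT, VC-HIT, VC-HIT, VC-HIT, VC-HIT]

  [0] addr=0x36 blk=6 s=0: MISS | VC []
  [1] addr=0x43 blk=8 s=0: MISS | VC [6]
  [2] addr=0x33 blk=6 s=0: VC-HIT | VC [8]
  [3] addr=0x44 blk=8 s=0: VC-HIT | VC [6]
  [4] addr=0x16 blk=2 s=0: MISS | VC [6, 8]
  [5] addr=0x35 blk=6 s=0: VC-HIT | VC [2, 8]
  [6] addr=0x41 blk=8 s=0: VC-HIT | VC [2, 6]
  [7] addr=0x40 blk=8 s=0: L1-HIT | VC [2, 6]
  [8] addr=0x21 blk=4 s=0: MISS | VC [2, 6, 8]
  [9] addr=0x27 blk=4 s=0: L1-HIT | VC [2, 6, 8]
  [10] addr=0x36 blk=6 s=0: VC-HIT | VC [2, 4, 8]
  [11] addr=0x25 blk=4 s=0: VC-HIT | VC [2, 6, 8]
  [12] addr=0x34 blk=6 s=0: VC-HIT | VC [2, 4, 8]
  [13] addr=0x21 blk=4 s=0: VC-HIT | VC [2, 6, 8]
  [14] addr=0x33 blk=6 s=0: VC-HIT | VC [2, 4, 8]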